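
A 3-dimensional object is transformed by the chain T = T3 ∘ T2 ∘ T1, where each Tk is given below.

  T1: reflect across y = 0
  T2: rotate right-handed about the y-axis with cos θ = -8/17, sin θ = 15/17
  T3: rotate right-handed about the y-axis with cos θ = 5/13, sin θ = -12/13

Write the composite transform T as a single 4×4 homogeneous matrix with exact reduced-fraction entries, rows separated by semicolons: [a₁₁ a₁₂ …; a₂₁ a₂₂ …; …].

T = [140/221 0 171/221 0; 0 -1 0 0; -171/221 0 140/221 0; 0 0 0 1]

T1 = [1 0 0 0; 0 -1 0 0; 0 0 1 0; 0 0 0 1]
T2·T1 = [-8/17 0 15/17 0; 0 -1 0 0; -15/17 0 -8/17 0; 0 0 0 1]
T3·…·T1 = [140/221 0 171/221 0; 0 -1 0 0; -171/221 0 140/221 0; 0 0 0 1]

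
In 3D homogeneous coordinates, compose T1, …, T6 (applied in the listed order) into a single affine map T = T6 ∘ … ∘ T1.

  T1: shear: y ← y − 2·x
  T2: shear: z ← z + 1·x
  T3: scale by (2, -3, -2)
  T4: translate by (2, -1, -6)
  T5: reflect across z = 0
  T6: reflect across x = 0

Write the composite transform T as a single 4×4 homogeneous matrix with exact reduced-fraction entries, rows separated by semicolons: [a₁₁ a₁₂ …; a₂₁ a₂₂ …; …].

T1 = [1 0 0 0; -2 1 0 0; 0 0 1 0; 0 0 0 1]
T2·T1 = [1 0 0 0; -2 1 0 0; 1 0 1 0; 0 0 0 1]
T3·…·T1 = [2 0 0 0; 6 -3 0 0; -2 0 -2 0; 0 0 0 1]
T4·…·T1 = [2 0 0 2; 6 -3 0 -1; -2 0 -2 -6; 0 0 0 1]
T5·…·T1 = [2 0 0 2; 6 -3 0 -1; 2 0 2 6; 0 0 0 1]
T6·…·T1 = [-2 0 0 -2; 6 -3 0 -1; 2 0 2 6; 0 0 0 1]

T = [-2 0 0 -2; 6 -3 0 -1; 2 0 2 6; 0 0 0 1]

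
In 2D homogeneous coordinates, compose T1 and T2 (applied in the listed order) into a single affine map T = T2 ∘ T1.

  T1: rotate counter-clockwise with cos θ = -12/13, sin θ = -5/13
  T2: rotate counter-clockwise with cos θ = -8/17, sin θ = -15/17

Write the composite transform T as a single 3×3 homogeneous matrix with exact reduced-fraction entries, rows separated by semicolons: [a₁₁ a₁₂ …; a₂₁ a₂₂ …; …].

T = [21/221 -220/221 0; 220/221 21/221 0; 0 0 1]

T1 = [-12/13 5/13 0; -5/13 -12/13 0; 0 0 1]
T2·T1 = [21/221 -220/221 0; 220/221 21/221 0; 0 0 1]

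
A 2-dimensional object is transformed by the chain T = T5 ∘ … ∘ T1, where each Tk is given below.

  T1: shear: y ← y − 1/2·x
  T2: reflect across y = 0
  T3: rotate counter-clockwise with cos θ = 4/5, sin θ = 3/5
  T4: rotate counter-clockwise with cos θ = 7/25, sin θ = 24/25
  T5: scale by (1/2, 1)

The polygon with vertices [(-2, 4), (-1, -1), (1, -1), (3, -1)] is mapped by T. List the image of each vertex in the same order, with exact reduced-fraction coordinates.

T1 shear: y ← y − 1/2·x: (-2, 4) → (-2, 5); (-1, -1) → (-1, -1/2); (1, -1) → (1, -3/2); (3, -1) → (3, -5/2)
T2 reflect across y = 0: (-2, 5) → (-2, -5); (-1, -1/2) → (-1, 1/2); (1, -3/2) → (1, 3/2); (3, -5/2) → (3, 5/2)
T3 rotate counter-clockwise with cos θ = 4/5, sin θ = 3/5: (-2, -5) → (7/5, -26/5); (-1, 1/2) → (-11/10, -1/5); (1, 3/2) → (-1/10, 9/5); (3, 5/2) → (9/10, 19/5)
T4 rotate counter-clockwise with cos θ = 7/25, sin θ = 24/25: (7/5, -26/5) → (673/125, -14/125); (-11/10, -1/5) → (-29/250, -139/125); (-1/10, 9/5) → (-439/250, 51/125); (9/10, 19/5) → (-849/250, 241/125)
T5 scale by (1/2, 1): (673/125, -14/125) → (673/250, -14/125); (-29/250, -139/125) → (-29/500, -139/125); (-439/250, 51/125) → (-439/500, 51/125); (-849/250, 241/125) → (-849/500, 241/125)

image vertices: (673/250, -14/125), (-29/500, -139/125), (-439/500, 51/125), (-849/500, 241/125)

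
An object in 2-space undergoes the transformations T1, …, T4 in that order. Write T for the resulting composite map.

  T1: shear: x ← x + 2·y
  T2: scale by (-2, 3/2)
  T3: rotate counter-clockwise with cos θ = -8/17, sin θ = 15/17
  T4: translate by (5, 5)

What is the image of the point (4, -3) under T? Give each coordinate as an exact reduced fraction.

T(p) = (241/34, 181/17)

T1 shear: x ← x + 2·y: (4, -3) → (-2, -3)
T2 scale by (-2, 3/2): (-2, -3) → (4, -9/2)
T3 rotate counter-clockwise with cos θ = -8/17, sin θ = 15/17: (4, -9/2) → (71/34, 96/17)
T4 translate by (5, 5): (71/34, 96/17) → (241/34, 181/17)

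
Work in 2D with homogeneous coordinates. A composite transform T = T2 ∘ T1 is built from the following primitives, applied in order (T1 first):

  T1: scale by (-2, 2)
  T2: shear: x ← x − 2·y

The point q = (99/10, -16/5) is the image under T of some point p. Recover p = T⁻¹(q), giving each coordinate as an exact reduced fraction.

T1 = [-2 0 0; 0 2 0; 0 0 1]
T2·T1 = [-2 -4 0; 0 2 0; 0 0 1]
det M = -4; M⁻¹ = [-1/2 -1 0; 0 1/2 0; 0 0 1]
M⁻¹ · (99/10, -16/5)ᵀ = (-7/4, -8/5)ᵀ

p = (-7/4, -8/5)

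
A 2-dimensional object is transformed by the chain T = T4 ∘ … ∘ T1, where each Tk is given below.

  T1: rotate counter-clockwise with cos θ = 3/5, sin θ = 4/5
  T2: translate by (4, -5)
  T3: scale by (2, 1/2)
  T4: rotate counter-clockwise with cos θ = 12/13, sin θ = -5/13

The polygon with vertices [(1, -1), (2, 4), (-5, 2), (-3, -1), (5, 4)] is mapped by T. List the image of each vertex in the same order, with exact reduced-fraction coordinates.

T1 rotate counter-clockwise with cos θ = 3/5, sin θ = 4/5: (1, -1) → (7/5, 1/5); (2, 4) → (-2, 4); (-5, 2) → (-23/5, -14/5); (-3, -1) → (-1, -3); (5, 4) → (-1/5, 32/5)
T2 translate by (4, -5): (7/5, 1/5) → (27/5, -24/5); (-2, 4) → (2, -1); (-23/5, -14/5) → (-3/5, -39/5); (-1, -3) → (3, -8); (-1/5, 32/5) → (19/5, 7/5)
T3 scale by (2, 1/2): (27/5, -24/5) → (54/5, -12/5); (2, -1) → (4, -1/2); (-3/5, -39/5) → (-6/5, -39/10); (3, -8) → (6, -4); (19/5, 7/5) → (38/5, 7/10)
T4 rotate counter-clockwise with cos θ = 12/13, sin θ = -5/13: (54/5, -12/5) → (588/65, -414/65); (4, -1/2) → (7/2, -2); (-6/5, -39/10) → (-339/130, -204/65); (6, -4) → (4, -6); (38/5, 7/10) → (947/130, -148/65)

image vertices: (588/65, -414/65), (7/2, -2), (-339/130, -204/65), (4, -6), (947/130, -148/65)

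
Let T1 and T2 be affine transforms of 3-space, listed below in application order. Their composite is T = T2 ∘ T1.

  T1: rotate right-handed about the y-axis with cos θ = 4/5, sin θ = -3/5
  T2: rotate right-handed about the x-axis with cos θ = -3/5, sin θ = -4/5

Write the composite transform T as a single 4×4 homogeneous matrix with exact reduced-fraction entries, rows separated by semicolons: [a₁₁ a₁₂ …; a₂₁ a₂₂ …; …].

T = [4/5 0 -3/5 0; 12/25 -3/5 16/25 0; -9/25 -4/5 -12/25 0; 0 0 0 1]

T1 = [4/5 0 -3/5 0; 0 1 0 0; 3/5 0 4/5 0; 0 0 0 1]
T2·T1 = [4/5 0 -3/5 0; 12/25 -3/5 16/25 0; -9/25 -4/5 -12/25 0; 0 0 0 1]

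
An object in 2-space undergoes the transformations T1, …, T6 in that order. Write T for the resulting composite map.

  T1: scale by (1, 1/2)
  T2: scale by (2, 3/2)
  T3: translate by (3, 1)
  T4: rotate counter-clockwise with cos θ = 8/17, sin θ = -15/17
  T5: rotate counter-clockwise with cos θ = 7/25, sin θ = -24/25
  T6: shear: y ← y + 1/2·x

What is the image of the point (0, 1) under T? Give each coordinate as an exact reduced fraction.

T1 scale by (1, 1/2): (0, 1) → (0, 1/2)
T2 scale by (2, 3/2): (0, 1/2) → (0, 3/4)
T3 translate by (3, 1): (0, 3/4) → (3, 7/4)
T4 rotate counter-clockwise with cos θ = 8/17, sin θ = -15/17: (3, 7/4) → (201/68, -31/17)
T5 rotate counter-clockwise with cos θ = 7/25, sin θ = -24/25: (201/68, -31/17) → (-1569/1700, -1423/425)
T6 shear: y ← y + 1/2·x: (-1569/1700, -1423/425) → (-1569/1700, -12953/3400)

T(p) = (-1569/1700, -12953/3400)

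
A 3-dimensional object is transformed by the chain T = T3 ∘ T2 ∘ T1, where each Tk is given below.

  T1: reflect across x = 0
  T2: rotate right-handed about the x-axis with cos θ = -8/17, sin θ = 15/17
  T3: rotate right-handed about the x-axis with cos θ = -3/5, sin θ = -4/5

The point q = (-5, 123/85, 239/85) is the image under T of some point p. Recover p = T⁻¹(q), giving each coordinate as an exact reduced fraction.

T1 = [-1 0 0 0; 0 1 0 0; 0 0 1 0; 0 0 0 1]
T2·T1 = [-1 0 0 0; 0 -8/17 -15/17 0; 0 15/17 -8/17 0; 0 0 0 1]
T3·…·T1 = [-1 0 0 0; 0 84/85 13/85 0; 0 -13/85 84/85 0; 0 0 0 1]
det M = -1; M⁻¹ = [-1 0 0 0; 0 84/85 -13/85 0; 0 13/85 84/85 0; 0 0 0 1]
M⁻¹ · (-5, 123/85, 239/85)ᵀ = (5, 1, 3)ᵀ

p = (5, 1, 3)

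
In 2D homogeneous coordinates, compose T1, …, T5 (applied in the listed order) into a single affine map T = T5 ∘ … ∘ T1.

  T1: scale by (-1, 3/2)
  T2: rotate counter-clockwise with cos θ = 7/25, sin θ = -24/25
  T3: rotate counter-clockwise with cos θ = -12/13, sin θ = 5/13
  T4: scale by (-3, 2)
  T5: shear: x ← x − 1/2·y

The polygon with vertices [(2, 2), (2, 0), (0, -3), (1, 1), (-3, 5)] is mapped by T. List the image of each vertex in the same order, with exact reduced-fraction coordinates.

T1 scale by (-1, 3/2): (2, 2) → (-2, 3); (2, 0) → (-2, 0); (0, -3) → (0, -9/2); (1, 1) → (-1, 3/2); (-3, 5) → (3, 15/2)
T2 rotate counter-clockwise with cos θ = 7/25, sin θ = -24/25: (-2, 3) → (58/25, 69/25); (-2, 0) → (-14/25, 48/25); (0, -9/2) → (-108/25, -63/50); (-1, 3/2) → (29/25, 69/50); (3, 15/2) → (201/25, -39/50)
T3 rotate counter-clockwise with cos θ = -12/13, sin θ = 5/13: (58/25, 69/25) → (-1041/325, -538/325); (-14/25, 48/25) → (-72/325, -646/325); (-108/25, -63/50) → (2907/650, -162/325); (29/25, 69/50) → (-1041/650, -269/325); (201/25, -39/50) → (-4629/650, 1239/325)
T4 scale by (-3, 2): (-1041/325, -538/325) → (3123/325, -1076/325); (-72/325, -646/325) → (216/325, -1292/325); (2907/650, -162/325) → (-8721/650, -324/325); (-1041/650, -269/325) → (3123/650, -538/325); (-4629/650, 1239/325) → (13887/650, 2478/325)
T5 shear: x ← x − 1/2·y: (3123/325, -1076/325) → (3661/325, -1076/325); (216/325, -1292/325) → (862/325, -1292/325); (-8721/650, -324/325) → (-8397/650, -324/325); (3123/650, -538/325) → (3661/650, -538/325); (13887/650, 2478/325) → (11409/650, 2478/325)

image vertices: (3661/325, -1076/325), (862/325, -1292/325), (-8397/650, -324/325), (3661/650, -538/325), (11409/650, 2478/325)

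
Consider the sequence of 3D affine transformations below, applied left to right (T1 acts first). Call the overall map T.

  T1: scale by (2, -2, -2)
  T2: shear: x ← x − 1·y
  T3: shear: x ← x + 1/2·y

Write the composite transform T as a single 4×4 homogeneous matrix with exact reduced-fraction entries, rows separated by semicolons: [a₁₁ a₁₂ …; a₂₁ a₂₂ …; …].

T1 = [2 0 0 0; 0 -2 0 0; 0 0 -2 0; 0 0 0 1]
T2·T1 = [2 2 0 0; 0 -2 0 0; 0 0 -2 0; 0 0 0 1]
T3·…·T1 = [2 1 0 0; 0 -2 0 0; 0 0 -2 0; 0 0 0 1]

T = [2 1 0 0; 0 -2 0 0; 0 0 -2 0; 0 0 0 1]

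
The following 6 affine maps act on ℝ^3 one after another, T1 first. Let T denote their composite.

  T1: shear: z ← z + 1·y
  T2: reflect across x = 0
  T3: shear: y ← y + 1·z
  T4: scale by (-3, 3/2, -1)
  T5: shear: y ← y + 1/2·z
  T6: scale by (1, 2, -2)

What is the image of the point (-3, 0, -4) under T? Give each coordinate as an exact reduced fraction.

T(p) = (-9, -8, -8)

T1 shear: z ← z + 1·y: (-3, 0, -4) → (-3, 0, -4)
T2 reflect across x = 0: (-3, 0, -4) → (3, 0, -4)
T3 shear: y ← y + 1·z: (3, 0, -4) → (3, -4, -4)
T4 scale by (-3, 3/2, -1): (3, -4, -4) → (-9, -6, 4)
T5 shear: y ← y + 1/2·z: (-9, -6, 4) → (-9, -4, 4)
T6 scale by (1, 2, -2): (-9, -4, 4) → (-9, -8, -8)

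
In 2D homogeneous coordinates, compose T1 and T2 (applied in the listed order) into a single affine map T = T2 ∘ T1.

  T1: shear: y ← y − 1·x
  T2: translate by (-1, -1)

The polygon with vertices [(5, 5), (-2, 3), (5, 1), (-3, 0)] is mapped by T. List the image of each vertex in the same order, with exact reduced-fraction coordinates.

image vertices: (4, -1), (-3, 4), (4, -5), (-4, 2)

T1 shear: y ← y − 1·x: (5, 5) → (5, 0); (-2, 3) → (-2, 5); (5, 1) → (5, -4); (-3, 0) → (-3, 3)
T2 translate by (-1, -1): (5, 0) → (4, -1); (-2, 5) → (-3, 4); (5, -4) → (4, -5); (-3, 3) → (-4, 2)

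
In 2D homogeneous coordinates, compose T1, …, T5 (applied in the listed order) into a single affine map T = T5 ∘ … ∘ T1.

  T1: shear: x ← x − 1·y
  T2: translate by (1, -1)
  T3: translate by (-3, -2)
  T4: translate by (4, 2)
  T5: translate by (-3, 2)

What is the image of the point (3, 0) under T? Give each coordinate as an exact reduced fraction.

T(p) = (2, 1)

T1 shear: x ← x − 1·y: (3, 0) → (3, 0)
T2 translate by (1, -1): (3, 0) → (4, -1)
T3 translate by (-3, -2): (4, -1) → (1, -3)
T4 translate by (4, 2): (1, -3) → (5, -1)
T5 translate by (-3, 2): (5, -1) → (2, 1)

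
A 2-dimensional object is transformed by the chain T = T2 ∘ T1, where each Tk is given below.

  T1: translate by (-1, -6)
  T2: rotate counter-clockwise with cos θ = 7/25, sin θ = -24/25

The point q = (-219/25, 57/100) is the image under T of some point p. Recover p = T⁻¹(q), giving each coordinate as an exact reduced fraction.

T1 = [1 0 -1; 0 1 -6; 0 0 1]
T2·T1 = [7/25 24/25 -151/25; -24/25 7/25 -18/25; 0 0 1]
det M = 1; M⁻¹ = [7/25 -24/25 1; 24/25 7/25 6; 0 0 1]
M⁻¹ · (-219/25, 57/100)ᵀ = (-2, -9/4)ᵀ

p = (-2, -9/4)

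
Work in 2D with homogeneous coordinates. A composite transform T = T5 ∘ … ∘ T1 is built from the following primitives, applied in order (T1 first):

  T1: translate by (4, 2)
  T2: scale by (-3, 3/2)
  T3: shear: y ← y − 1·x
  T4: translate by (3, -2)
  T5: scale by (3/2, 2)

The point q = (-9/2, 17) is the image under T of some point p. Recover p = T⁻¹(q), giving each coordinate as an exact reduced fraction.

p = (-2, 1)

T1 = [1 0 4; 0 1 2; 0 0 1]
T2·T1 = [-3 0 -12; 0 3/2 3; 0 0 1]
T3·…·T1 = [-3 0 -12; 3 3/2 15; 0 0 1]
T4·…·T1 = [-3 0 -9; 3 3/2 13; 0 0 1]
T5·…·T1 = [-9/2 0 -27/2; 6 3 26; 0 0 1]
det M = -27/2; M⁻¹ = [-2/9 0 -3; 4/9 1/3 -8/3; 0 0 1]
M⁻¹ · (-9/2, 17)ᵀ = (-2, 1)ᵀ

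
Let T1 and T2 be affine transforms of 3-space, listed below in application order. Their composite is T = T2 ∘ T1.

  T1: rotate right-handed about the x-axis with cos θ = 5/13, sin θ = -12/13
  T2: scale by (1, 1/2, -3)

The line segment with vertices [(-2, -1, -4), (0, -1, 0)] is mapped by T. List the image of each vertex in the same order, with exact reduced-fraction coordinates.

image vertices: (-2, -53/26, 24/13), (0, -5/26, -36/13)

T1 rotate right-handed about the x-axis with cos θ = 5/13, sin θ = -12/13: (-2, -1, -4) → (-2, -53/13, -8/13); (0, -1, 0) → (0, -5/13, 12/13)
T2 scale by (1, 1/2, -3): (-2, -53/13, -8/13) → (-2, -53/26, 24/13); (0, -5/13, 12/13) → (0, -5/26, -36/13)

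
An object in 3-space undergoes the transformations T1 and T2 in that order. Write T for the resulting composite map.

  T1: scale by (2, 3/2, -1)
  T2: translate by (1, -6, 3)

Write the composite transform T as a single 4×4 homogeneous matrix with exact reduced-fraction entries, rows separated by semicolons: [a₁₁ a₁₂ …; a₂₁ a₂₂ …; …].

T1 = [2 0 0 0; 0 3/2 0 0; 0 0 -1 0; 0 0 0 1]
T2·T1 = [2 0 0 1; 0 3/2 0 -6; 0 0 -1 3; 0 0 0 1]

T = [2 0 0 1; 0 3/2 0 -6; 0 0 -1 3; 0 0 0 1]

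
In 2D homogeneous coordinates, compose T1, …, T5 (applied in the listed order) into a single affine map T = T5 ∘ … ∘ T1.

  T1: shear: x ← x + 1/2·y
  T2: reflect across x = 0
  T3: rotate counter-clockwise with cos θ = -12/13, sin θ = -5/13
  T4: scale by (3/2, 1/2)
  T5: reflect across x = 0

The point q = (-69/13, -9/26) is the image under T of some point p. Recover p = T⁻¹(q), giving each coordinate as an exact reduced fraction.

T1 = [1 1/2 0; 0 1 0; 0 0 1]
T2·T1 = [-1 -1/2 0; 0 1 0; 0 0 1]
T3·…·T1 = [12/13 11/13 0; 5/13 -19/26 0; 0 0 1]
T4·…·T1 = [18/13 33/26 0; 5/26 -19/52 0; 0 0 1]
T5·…·T1 = [-18/13 -33/26 0; 5/26 -19/52 0; 0 0 1]
det M = 3/4; M⁻¹ = [-19/39 22/13 0; -10/39 -24/13 0; 0 0 1]
M⁻¹ · (-69/13, -9/26)ᵀ = (2, 2)ᵀ

p = (2, 2)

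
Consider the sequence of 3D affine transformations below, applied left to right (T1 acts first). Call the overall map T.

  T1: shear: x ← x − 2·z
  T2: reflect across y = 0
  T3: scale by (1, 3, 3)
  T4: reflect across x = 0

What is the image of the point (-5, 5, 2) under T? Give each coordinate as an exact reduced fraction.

T1 shear: x ← x − 2·z: (-5, 5, 2) → (-9, 5, 2)
T2 reflect across y = 0: (-9, 5, 2) → (-9, -5, 2)
T3 scale by (1, 3, 3): (-9, -5, 2) → (-9, -15, 6)
T4 reflect across x = 0: (-9, -15, 6) → (9, -15, 6)

T(p) = (9, -15, 6)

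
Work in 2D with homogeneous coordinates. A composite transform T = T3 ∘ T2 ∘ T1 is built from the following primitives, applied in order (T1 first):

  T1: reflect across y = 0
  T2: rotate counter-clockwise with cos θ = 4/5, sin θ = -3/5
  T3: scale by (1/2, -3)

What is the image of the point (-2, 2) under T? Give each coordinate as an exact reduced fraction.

T(p) = (-7/5, 6/5)

T1 reflect across y = 0: (-2, 2) → (-2, -2)
T2 rotate counter-clockwise with cos θ = 4/5, sin θ = -3/5: (-2, -2) → (-14/5, -2/5)
T3 scale by (1/2, -3): (-14/5, -2/5) → (-7/5, 6/5)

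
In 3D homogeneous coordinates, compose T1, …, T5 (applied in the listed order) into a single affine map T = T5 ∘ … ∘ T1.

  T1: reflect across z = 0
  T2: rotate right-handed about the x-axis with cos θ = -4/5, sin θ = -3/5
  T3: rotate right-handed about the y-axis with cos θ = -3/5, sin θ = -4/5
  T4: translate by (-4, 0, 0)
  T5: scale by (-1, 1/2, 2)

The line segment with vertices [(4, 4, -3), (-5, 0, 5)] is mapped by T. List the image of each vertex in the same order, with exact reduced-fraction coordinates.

T1 reflect across z = 0: (4, 4, -3) → (4, 4, 3); (-5, 0, 5) → (-5, 0, -5)
T2 rotate right-handed about the x-axis with cos θ = -4/5, sin θ = -3/5: (4, 4, 3) → (4, -7/5, -24/5); (-5, 0, -5) → (-5, -3, 4)
T3 rotate right-handed about the y-axis with cos θ = -3/5, sin θ = -4/5: (4, -7/5, -24/5) → (36/25, -7/5, 152/25); (-5, -3, 4) → (-1/5, -3, -32/5)
T4 translate by (-4, 0, 0): (36/25, -7/5, 152/25) → (-64/25, -7/5, 152/25); (-1/5, -3, -32/5) → (-21/5, -3, -32/5)
T5 scale by (-1, 1/2, 2): (-64/25, -7/5, 152/25) → (64/25, -7/10, 304/25); (-21/5, -3, -32/5) → (21/5, -3/2, -64/5)

image vertices: (64/25, -7/10, 304/25), (21/5, -3/2, -64/5)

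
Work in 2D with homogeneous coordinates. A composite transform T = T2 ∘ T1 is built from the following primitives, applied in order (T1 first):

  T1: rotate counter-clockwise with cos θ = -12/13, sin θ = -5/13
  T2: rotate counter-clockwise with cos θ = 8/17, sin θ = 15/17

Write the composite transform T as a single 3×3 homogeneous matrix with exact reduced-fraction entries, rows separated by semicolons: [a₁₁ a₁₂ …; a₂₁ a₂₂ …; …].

T1 = [-12/13 5/13 0; -5/13 -12/13 0; 0 0 1]
T2·T1 = [-21/221 220/221 0; -220/221 -21/221 0; 0 0 1]

T = [-21/221 220/221 0; -220/221 -21/221 0; 0 0 1]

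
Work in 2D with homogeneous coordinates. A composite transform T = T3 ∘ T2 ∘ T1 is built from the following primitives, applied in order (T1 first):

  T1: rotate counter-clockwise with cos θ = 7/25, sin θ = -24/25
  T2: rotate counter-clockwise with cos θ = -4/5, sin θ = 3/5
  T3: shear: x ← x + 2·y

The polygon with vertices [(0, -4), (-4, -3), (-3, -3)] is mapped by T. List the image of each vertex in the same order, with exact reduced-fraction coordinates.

image vertices: (116/125, -176/125), (-41/5, -24/5), (-747/125, -483/125)

T1 rotate counter-clockwise with cos θ = 7/25, sin θ = -24/25: (0, -4) → (-96/25, -28/25); (-4, -3) → (-4, 3); (-3, -3) → (-93/25, 51/25)
T2 rotate counter-clockwise with cos θ = -4/5, sin θ = 3/5: (-96/25, -28/25) → (468/125, -176/125); (-4, 3) → (7/5, -24/5); (-93/25, 51/25) → (219/125, -483/125)
T3 shear: x ← x + 2·y: (468/125, -176/125) → (116/125, -176/125); (7/5, -24/5) → (-41/5, -24/5); (219/125, -483/125) → (-747/125, -483/125)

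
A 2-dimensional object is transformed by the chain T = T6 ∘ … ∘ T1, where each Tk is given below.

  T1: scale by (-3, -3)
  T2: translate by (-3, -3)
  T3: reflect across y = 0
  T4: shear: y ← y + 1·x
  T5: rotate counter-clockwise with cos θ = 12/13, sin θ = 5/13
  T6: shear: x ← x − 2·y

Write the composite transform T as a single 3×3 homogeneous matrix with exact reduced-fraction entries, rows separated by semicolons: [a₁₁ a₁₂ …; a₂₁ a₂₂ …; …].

T = [81/13 -87/13 -6/13; -51/13 36/13 -15/13; 0 0 1]

T1 = [-3 0 0; 0 -3 0; 0 0 1]
T2·T1 = [-3 0 -3; 0 -3 -3; 0 0 1]
T3·…·T1 = [-3 0 -3; 0 3 3; 0 0 1]
T4·…·T1 = [-3 0 -3; -3 3 0; 0 0 1]
T5·…·T1 = [-21/13 -15/13 -36/13; -51/13 36/13 -15/13; 0 0 1]
T6·…·T1 = [81/13 -87/13 -6/13; -51/13 36/13 -15/13; 0 0 1]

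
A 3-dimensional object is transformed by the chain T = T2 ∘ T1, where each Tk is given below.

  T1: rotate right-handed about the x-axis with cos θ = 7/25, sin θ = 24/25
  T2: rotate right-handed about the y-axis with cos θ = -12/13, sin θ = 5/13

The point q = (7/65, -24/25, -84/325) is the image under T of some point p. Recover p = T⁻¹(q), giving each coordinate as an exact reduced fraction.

p = (0, 0, 1)

T1 = [1 0 0 0; 0 7/25 -24/25 0; 0 24/25 7/25 0; 0 0 0 1]
T2·T1 = [-12/13 24/65 7/65 0; 0 7/25 -24/25 0; -5/13 -288/325 -84/325 0; 0 0 0 1]
det M = 1; M⁻¹ = [-12/13 0 -5/13 0; 24/65 7/25 -288/325 0; 7/65 -24/25 -84/325 0; 0 0 0 1]
M⁻¹ · (7/65, -24/25, -84/325)ᵀ = (0, 0, 1)ᵀ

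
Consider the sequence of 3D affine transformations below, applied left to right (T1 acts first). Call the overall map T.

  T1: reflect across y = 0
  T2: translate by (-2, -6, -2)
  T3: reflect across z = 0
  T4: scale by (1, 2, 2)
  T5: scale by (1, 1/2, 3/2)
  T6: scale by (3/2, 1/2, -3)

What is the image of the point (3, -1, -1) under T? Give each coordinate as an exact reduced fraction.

T1 reflect across y = 0: (3, -1, -1) → (3, 1, -1)
T2 translate by (-2, -6, -2): (3, 1, -1) → (1, -5, -3)
T3 reflect across z = 0: (1, -5, -3) → (1, -5, 3)
T4 scale by (1, 2, 2): (1, -5, 3) → (1, -10, 6)
T5 scale by (1, 1/2, 3/2): (1, -10, 6) → (1, -5, 9)
T6 scale by (3/2, 1/2, -3): (1, -5, 9) → (3/2, -5/2, -27)

T(p) = (3/2, -5/2, -27)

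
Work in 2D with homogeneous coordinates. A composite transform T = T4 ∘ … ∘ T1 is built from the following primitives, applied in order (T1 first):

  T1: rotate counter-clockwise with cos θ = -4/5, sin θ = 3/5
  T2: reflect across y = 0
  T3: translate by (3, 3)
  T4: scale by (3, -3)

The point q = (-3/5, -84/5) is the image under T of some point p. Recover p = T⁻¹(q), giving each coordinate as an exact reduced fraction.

T1 = [-4/5 -3/5 0; 3/5 -4/5 0; 0 0 1]
T2·T1 = [-4/5 -3/5 0; -3/5 4/5 0; 0 0 1]
T3·…·T1 = [-4/5 -3/5 3; -3/5 4/5 3; 0 0 1]
T4·…·T1 = [-12/5 -9/5 9; 9/5 -12/5 -9; 0 0 1]
det M = 9; M⁻¹ = [-4/15 1/5 21/5; -1/5 -4/15 -3/5; 0 0 1]
M⁻¹ · (-3/5, -84/5)ᵀ = (1, 4)ᵀ

p = (1, 4)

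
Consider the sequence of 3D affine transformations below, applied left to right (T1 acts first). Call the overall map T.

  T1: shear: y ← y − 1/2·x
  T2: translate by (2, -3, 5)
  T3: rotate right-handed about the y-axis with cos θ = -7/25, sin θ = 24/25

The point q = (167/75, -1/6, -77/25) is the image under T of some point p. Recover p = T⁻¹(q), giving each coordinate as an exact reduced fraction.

T1 = [1 0 0 0; -1/2 1 0 0; 0 0 1 0; 0 0 0 1]
T2·T1 = [1 0 0 2; -1/2 1 0 -3; 0 0 1 5; 0 0 0 1]
T3·…·T1 = [-7/25 0 24/25 106/25; -1/2 1 0 -3; -24/25 0 -7/25 -83/25; 0 0 0 1]
det M = 1; M⁻¹ = [-7/25 0 -24/25 -2; -7/50 1 -12/25 2; 24/25 0 -7/25 -5; 0 0 0 1]
M⁻¹ · (167/75, -1/6, -77/25)ᵀ = (1/3, 3, -2)ᵀ

p = (1/3, 3, -2)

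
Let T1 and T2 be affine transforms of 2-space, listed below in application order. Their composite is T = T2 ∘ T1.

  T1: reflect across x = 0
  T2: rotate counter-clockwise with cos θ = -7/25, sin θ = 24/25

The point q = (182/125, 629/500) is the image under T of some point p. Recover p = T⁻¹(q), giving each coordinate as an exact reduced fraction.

p = (-4/5, -7/4)

T1 = [-1 0 0; 0 1 0; 0 0 1]
T2·T1 = [7/25 -24/25 0; -24/25 -7/25 0; 0 0 1]
det M = -1; M⁻¹ = [7/25 -24/25 0; -24/25 -7/25 0; 0 0 1]
M⁻¹ · (182/125, 629/500)ᵀ = (-4/5, -7/4)ᵀ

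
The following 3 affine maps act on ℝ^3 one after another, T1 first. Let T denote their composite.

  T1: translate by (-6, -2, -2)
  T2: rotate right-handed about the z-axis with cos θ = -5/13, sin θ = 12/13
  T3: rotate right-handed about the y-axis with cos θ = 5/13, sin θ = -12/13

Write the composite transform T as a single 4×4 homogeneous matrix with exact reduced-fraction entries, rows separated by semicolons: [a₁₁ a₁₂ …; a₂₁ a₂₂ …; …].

T1 = [1 0 0 -6; 0 1 0 -2; 0 0 1 -2; 0 0 0 1]
T2·T1 = [-5/13 -12/13 0 54/13; 12/13 -5/13 0 -62/13; 0 0 1 -2; 0 0 0 1]
T3·…·T1 = [-25/169 -60/169 -12/13 582/169; 12/13 -5/13 0 -62/13; -60/169 -144/169 5/13 518/169; 0 0 0 1]

T = [-25/169 -60/169 -12/13 582/169; 12/13 -5/13 0 -62/13; -60/169 -144/169 5/13 518/169; 0 0 0 1]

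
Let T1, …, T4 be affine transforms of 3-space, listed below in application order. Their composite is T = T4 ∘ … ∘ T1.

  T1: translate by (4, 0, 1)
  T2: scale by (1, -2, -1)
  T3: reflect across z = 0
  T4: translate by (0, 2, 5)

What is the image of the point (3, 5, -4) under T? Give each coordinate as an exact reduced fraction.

T(p) = (7, -8, 2)

T1 translate by (4, 0, 1): (3, 5, -4) → (7, 5, -3)
T2 scale by (1, -2, -1): (7, 5, -3) → (7, -10, 3)
T3 reflect across z = 0: (7, -10, 3) → (7, -10, -3)
T4 translate by (0, 2, 5): (7, -10, -3) → (7, -8, 2)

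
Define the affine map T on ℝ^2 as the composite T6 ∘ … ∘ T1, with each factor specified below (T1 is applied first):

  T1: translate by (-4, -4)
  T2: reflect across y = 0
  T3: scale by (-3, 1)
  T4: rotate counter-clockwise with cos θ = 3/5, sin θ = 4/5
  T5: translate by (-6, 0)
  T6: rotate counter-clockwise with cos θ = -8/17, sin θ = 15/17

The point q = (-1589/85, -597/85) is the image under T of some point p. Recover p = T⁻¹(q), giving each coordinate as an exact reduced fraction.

T1 = [1 0 -4; 0 1 -4; 0 0 1]
T2·T1 = [1 0 -4; 0 -1 4; 0 0 1]
T3·…·T1 = [-3 0 12; 0 -1 4; 0 0 1]
T4·…·T1 = [-9/5 4/5 4; -12/5 -3/5 12; 0 0 1]
T5·…·T1 = [-9/5 4/5 -2; -12/5 -3/5 12; 0 0 1]
T6·…·T1 = [252/85 13/85 -164/17; -39/85 84/85 -126/17; 0 0 1]
det M = 3; M⁻¹ = [28/85 -13/255 14/5; 13/85 84/85 44/5; 0 0 1]
M⁻¹ · (-1589/85, -597/85)ᵀ = (-3, -1)ᵀ

p = (-3, -1)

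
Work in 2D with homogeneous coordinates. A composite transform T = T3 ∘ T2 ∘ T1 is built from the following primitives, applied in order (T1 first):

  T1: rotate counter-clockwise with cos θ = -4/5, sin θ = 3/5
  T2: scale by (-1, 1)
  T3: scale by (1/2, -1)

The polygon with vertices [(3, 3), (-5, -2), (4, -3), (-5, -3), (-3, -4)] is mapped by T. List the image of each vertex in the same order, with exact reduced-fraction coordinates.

image vertices: (21/10, 3/5), (-13/5, 7/5), (7/10, -24/5), (-29/10, 3/5), (-12/5, -7/5)

T1 rotate counter-clockwise with cos θ = -4/5, sin θ = 3/5: (3, 3) → (-21/5, -3/5); (-5, -2) → (26/5, -7/5); (4, -3) → (-7/5, 24/5); (-5, -3) → (29/5, -3/5); (-3, -4) → (24/5, 7/5)
T2 scale by (-1, 1): (-21/5, -3/5) → (21/5, -3/5); (26/5, -7/5) → (-26/5, -7/5); (-7/5, 24/5) → (7/5, 24/5); (29/5, -3/5) → (-29/5, -3/5); (24/5, 7/5) → (-24/5, 7/5)
T3 scale by (1/2, -1): (21/5, -3/5) → (21/10, 3/5); (-26/5, -7/5) → (-13/5, 7/5); (7/5, 24/5) → (7/10, -24/5); (-29/5, -3/5) → (-29/10, 3/5); (-24/5, 7/5) → (-12/5, -7/5)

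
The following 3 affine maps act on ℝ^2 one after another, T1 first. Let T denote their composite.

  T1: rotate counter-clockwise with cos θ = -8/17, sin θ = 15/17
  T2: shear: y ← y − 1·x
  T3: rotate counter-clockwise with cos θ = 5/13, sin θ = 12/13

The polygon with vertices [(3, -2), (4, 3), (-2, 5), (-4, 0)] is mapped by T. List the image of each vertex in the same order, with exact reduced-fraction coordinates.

T1 rotate counter-clockwise with cos θ = -8/17, sin θ = 15/17: (3, -2) → (6/17, 61/17); (4, 3) → (-77/17, 36/17); (-2, 5) → (-59/17, -70/17); (-4, 0) → (32/17, -60/17)
T2 shear: y ← y − 1·x: (6/17, 61/17) → (6/17, 55/17); (-77/17, 36/17) → (-77/17, 113/17); (-59/17, -70/17) → (-59/17, -11/17); (32/17, -60/17) → (32/17, -92/17)
T3 rotate counter-clockwise with cos θ = 5/13, sin θ = 12/13: (6/17, 55/17) → (-630/221, 347/221); (-77/17, 113/17) → (-1741/221, -359/221); (-59/17, -11/17) → (-163/221, -763/221); (32/17, -92/17) → (1264/221, -76/221)

image vertices: (-630/221, 347/221), (-1741/221, -359/221), (-163/221, -763/221), (1264/221, -76/221)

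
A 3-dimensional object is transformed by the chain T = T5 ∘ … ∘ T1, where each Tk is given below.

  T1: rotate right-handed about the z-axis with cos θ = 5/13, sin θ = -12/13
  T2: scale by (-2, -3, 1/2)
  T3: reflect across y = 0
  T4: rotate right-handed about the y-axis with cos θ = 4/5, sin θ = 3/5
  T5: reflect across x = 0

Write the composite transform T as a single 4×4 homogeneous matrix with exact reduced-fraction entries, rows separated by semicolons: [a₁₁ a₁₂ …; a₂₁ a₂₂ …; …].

T = [8/13 96/65 -3/10 0; -36/13 15/13 0 0; 6/13 72/65 2/5 0; 0 0 0 1]

T1 = [5/13 12/13 0 0; -12/13 5/13 0 0; 0 0 1 0; 0 0 0 1]
T2·T1 = [-10/13 -24/13 0 0; 36/13 -15/13 0 0; 0 0 1/2 0; 0 0 0 1]
T3·…·T1 = [-10/13 -24/13 0 0; -36/13 15/13 0 0; 0 0 1/2 0; 0 0 0 1]
T4·…·T1 = [-8/13 -96/65 3/10 0; -36/13 15/13 0 0; 6/13 72/65 2/5 0; 0 0 0 1]
T5·…·T1 = [8/13 96/65 -3/10 0; -36/13 15/13 0 0; 6/13 72/65 2/5 0; 0 0 0 1]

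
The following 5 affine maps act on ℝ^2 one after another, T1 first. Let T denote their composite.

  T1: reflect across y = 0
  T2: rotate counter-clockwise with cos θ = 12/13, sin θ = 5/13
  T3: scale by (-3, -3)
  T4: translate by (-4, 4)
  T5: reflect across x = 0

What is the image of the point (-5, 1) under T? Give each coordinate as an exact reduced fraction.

T(p) = (-113/13, 163/13)

T1 reflect across y = 0: (-5, 1) → (-5, -1)
T2 rotate counter-clockwise with cos θ = 12/13, sin θ = 5/13: (-5, -1) → (-55/13, -37/13)
T3 scale by (-3, -3): (-55/13, -37/13) → (165/13, 111/13)
T4 translate by (-4, 4): (165/13, 111/13) → (113/13, 163/13)
T5 reflect across x = 0: (113/13, 163/13) → (-113/13, 163/13)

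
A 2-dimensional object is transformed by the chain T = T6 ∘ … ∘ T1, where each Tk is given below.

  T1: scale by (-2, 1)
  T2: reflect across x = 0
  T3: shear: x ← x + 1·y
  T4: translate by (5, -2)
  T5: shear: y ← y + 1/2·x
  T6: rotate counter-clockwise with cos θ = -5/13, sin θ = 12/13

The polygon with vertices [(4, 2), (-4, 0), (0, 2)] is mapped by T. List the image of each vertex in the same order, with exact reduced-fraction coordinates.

image vertices: (-165/13, 285/26), (57/13, -37/26), (-77/13, 133/26)

T1 scale by (-2, 1): (4, 2) → (-8, 2); (-4, 0) → (8, 0); (0, 2) → (0, 2)
T2 reflect across x = 0: (-8, 2) → (8, 2); (8, 0) → (-8, 0); (0, 2) → (0, 2)
T3 shear: x ← x + 1·y: (8, 2) → (10, 2); (-8, 0) → (-8, 0); (0, 2) → (2, 2)
T4 translate by (5, -2): (10, 2) → (15, 0); (-8, 0) → (-3, -2); (2, 2) → (7, 0)
T5 shear: y ← y + 1/2·x: (15, 0) → (15, 15/2); (-3, -2) → (-3, -7/2); (7, 0) → (7, 7/2)
T6 rotate counter-clockwise with cos θ = -5/13, sin θ = 12/13: (15, 15/2) → (-165/13, 285/26); (-3, -7/2) → (57/13, -37/26); (7, 7/2) → (-77/13, 133/26)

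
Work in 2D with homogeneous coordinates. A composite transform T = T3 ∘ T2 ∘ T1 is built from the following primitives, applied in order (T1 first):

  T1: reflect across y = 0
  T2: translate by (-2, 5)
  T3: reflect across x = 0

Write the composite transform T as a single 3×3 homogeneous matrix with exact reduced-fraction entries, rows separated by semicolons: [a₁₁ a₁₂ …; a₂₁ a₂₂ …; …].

T = [-1 0 2; 0 -1 5; 0 0 1]

T1 = [1 0 0; 0 -1 0; 0 0 1]
T2·T1 = [1 0 -2; 0 -1 5; 0 0 1]
T3·…·T1 = [-1 0 2; 0 -1 5; 0 0 1]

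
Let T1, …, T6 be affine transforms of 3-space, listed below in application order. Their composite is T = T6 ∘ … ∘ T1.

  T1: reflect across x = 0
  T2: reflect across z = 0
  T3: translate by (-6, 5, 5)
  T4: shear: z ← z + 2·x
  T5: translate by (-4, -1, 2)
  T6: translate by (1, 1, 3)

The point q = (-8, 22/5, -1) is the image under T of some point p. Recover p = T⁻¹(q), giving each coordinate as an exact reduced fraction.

p = (-1, -3/5, 1)

T1 = [-1 0 0 0; 0 1 0 0; 0 0 1 0; 0 0 0 1]
T2·T1 = [-1 0 0 0; 0 1 0 0; 0 0 -1 0; 0 0 0 1]
T3·…·T1 = [-1 0 0 -6; 0 1 0 5; 0 0 -1 5; 0 0 0 1]
T4·…·T1 = [-1 0 0 -6; 0 1 0 5; -2 0 -1 -7; 0 0 0 1]
T5·…·T1 = [-1 0 0 -10; 0 1 0 4; -2 0 -1 -5; 0 0 0 1]
T6·…·T1 = [-1 0 0 -9; 0 1 0 5; -2 0 -1 -2; 0 0 0 1]
det M = 1; M⁻¹ = [-1 0 0 -9; 0 1 0 -5; 2 0 -1 16; 0 0 0 1]
M⁻¹ · (-8, 22/5, -1)ᵀ = (-1, -3/5, 1)ᵀ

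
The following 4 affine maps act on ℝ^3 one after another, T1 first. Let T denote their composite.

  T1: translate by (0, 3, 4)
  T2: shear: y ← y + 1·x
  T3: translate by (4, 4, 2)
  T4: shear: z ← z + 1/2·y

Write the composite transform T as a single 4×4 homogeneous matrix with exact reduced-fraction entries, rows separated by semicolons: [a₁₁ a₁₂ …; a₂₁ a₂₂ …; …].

T1 = [1 0 0 0; 0 1 0 3; 0 0 1 4; 0 0 0 1]
T2·T1 = [1 0 0 0; 1 1 0 3; 0 0 1 4; 0 0 0 1]
T3·…·T1 = [1 0 0 4; 1 1 0 7; 0 0 1 6; 0 0 0 1]
T4·…·T1 = [1 0 0 4; 1 1 0 7; 1/2 1/2 1 19/2; 0 0 0 1]

T = [1 0 0 4; 1 1 0 7; 1/2 1/2 1 19/2; 0 0 0 1]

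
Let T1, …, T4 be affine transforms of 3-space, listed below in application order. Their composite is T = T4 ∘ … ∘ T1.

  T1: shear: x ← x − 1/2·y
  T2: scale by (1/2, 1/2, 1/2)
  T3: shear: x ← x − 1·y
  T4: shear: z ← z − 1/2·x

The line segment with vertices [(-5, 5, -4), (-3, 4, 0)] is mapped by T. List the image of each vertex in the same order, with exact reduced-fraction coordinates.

T1 shear: x ← x − 1/2·y: (-5, 5, -4) → (-15/2, 5, -4); (-3, 4, 0) → (-5, 4, 0)
T2 scale by (1/2, 1/2, 1/2): (-15/2, 5, -4) → (-15/4, 5/2, -2); (-5, 4, 0) → (-5/2, 2, 0)
T3 shear: x ← x − 1·y: (-15/4, 5/2, -2) → (-25/4, 5/2, -2); (-5/2, 2, 0) → (-9/2, 2, 0)
T4 shear: z ← z − 1/2·x: (-25/4, 5/2, -2) → (-25/4, 5/2, 9/8); (-9/2, 2, 0) → (-9/2, 2, 9/4)

image vertices: (-25/4, 5/2, 9/8), (-9/2, 2, 9/4)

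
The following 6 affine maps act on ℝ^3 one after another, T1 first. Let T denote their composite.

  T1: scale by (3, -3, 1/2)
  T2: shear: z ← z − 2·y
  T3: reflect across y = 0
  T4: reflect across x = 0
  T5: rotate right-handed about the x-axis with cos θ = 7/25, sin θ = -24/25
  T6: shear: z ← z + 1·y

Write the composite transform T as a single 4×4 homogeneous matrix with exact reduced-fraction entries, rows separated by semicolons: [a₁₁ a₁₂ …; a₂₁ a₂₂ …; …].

T1 = [3 0 0 0; 0 -3 0 0; 0 0 1/2 0; 0 0 0 1]
T2·T1 = [3 0 0 0; 0 -3 0 0; 0 6 1/2 0; 0 0 0 1]
T3·…·T1 = [3 0 0 0; 0 3 0 0; 0 6 1/2 0; 0 0 0 1]
T4·…·T1 = [-3 0 0 0; 0 3 0 0; 0 6 1/2 0; 0 0 0 1]
T5·…·T1 = [-3 0 0 0; 0 33/5 12/25 0; 0 -6/5 7/50 0; 0 0 0 1]
T6·…·T1 = [-3 0 0 0; 0 33/5 12/25 0; 0 27/5 31/50 0; 0 0 0 1]

T = [-3 0 0 0; 0 33/5 12/25 0; 0 27/5 31/50 0; 0 0 0 1]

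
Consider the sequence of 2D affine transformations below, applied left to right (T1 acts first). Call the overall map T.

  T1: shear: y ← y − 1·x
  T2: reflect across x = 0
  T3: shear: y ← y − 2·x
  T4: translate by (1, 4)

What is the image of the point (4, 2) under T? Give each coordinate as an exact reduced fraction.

T1 shear: y ← y − 1·x: (4, 2) → (4, -2)
T2 reflect across x = 0: (4, -2) → (-4, -2)
T3 shear: y ← y − 2·x: (-4, -2) → (-4, 6)
T4 translate by (1, 4): (-4, 6) → (-3, 10)

T(p) = (-3, 10)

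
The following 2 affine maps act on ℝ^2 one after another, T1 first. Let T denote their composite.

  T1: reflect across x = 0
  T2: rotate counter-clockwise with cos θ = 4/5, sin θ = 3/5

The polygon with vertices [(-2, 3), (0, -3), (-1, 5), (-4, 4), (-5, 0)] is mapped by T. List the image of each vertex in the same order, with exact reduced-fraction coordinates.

T1 reflect across x = 0: (-2, 3) → (2, 3); (0, -3) → (0, -3); (-1, 5) → (1, 5); (-4, 4) → (4, 4); (-5, 0) → (5, 0)
T2 rotate counter-clockwise with cos θ = 4/5, sin θ = 3/5: (2, 3) → (-1/5, 18/5); (0, -3) → (9/5, -12/5); (1, 5) → (-11/5, 23/5); (4, 4) → (4/5, 28/5); (5, 0) → (4, 3)

image vertices: (-1/5, 18/5), (9/5, -12/5), (-11/5, 23/5), (4/5, 28/5), (4, 3)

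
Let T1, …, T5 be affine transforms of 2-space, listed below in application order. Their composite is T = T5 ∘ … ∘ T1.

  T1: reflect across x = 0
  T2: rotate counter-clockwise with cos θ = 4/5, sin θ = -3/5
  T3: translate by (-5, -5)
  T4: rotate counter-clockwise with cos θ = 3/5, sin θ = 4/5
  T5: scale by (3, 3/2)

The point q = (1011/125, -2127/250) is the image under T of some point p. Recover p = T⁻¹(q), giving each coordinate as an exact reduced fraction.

T1 = [-1 0 0; 0 1 0; 0 0 1]
T2·T1 = [-4/5 3/5 0; 3/5 4/5 0; 0 0 1]
T3·…·T1 = [-4/5 3/5 -5; 3/5 4/5 -5; 0 0 1]
T4·…·T1 = [-24/25 -7/25 1; -7/25 24/25 -7; 0 0 1]
T5·…·T1 = [-72/25 -21/25 3; -21/50 36/25 -21/2; 0 0 1]
det M = -9/2; M⁻¹ = [-8/25 -14/75 -1; -7/75 16/25 7; 0 0 1]
M⁻¹ · (1011/125, -2127/250)ᵀ = (-2, 4/5)ᵀ

p = (-2, 4/5)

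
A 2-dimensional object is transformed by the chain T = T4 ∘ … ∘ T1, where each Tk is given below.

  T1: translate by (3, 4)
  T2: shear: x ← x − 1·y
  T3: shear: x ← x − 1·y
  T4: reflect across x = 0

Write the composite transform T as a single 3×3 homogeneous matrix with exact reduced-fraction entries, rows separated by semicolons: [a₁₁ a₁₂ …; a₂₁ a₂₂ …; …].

T = [-1 2 5; 0 1 4; 0 0 1]

T1 = [1 0 3; 0 1 4; 0 0 1]
T2·T1 = [1 -1 -1; 0 1 4; 0 0 1]
T3·…·T1 = [1 -2 -5; 0 1 4; 0 0 1]
T4·…·T1 = [-1 2 5; 0 1 4; 0 0 1]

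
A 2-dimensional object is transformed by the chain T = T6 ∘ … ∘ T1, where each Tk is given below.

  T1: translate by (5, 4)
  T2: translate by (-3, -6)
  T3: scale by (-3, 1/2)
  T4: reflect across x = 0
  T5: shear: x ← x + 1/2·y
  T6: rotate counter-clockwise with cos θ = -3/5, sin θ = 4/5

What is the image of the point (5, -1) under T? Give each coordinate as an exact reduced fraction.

T(p) = (-219/20, 171/10)

T1 translate by (5, 4): (5, -1) → (10, 3)
T2 translate by (-3, -6): (10, 3) → (7, -3)
T3 scale by (-3, 1/2): (7, -3) → (-21, -3/2)
T4 reflect across x = 0: (-21, -3/2) → (21, -3/2)
T5 shear: x ← x + 1/2·y: (21, -3/2) → (81/4, -3/2)
T6 rotate counter-clockwise with cos θ = -3/5, sin θ = 4/5: (81/4, -3/2) → (-219/20, 171/10)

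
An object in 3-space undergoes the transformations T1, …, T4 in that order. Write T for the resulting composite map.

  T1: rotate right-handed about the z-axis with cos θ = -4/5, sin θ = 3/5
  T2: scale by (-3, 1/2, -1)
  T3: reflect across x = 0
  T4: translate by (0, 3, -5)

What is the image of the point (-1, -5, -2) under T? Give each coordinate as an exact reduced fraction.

T1 rotate right-handed about the z-axis with cos θ = -4/5, sin θ = 3/5: (-1, -5, -2) → (19/5, 17/5, -2)
T2 scale by (-3, 1/2, -1): (19/5, 17/5, -2) → (-57/5, 17/10, 2)
T3 reflect across x = 0: (-57/5, 17/10, 2) → (57/5, 17/10, 2)
T4 translate by (0, 3, -5): (57/5, 17/10, 2) → (57/5, 47/10, -3)

T(p) = (57/5, 47/10, -3)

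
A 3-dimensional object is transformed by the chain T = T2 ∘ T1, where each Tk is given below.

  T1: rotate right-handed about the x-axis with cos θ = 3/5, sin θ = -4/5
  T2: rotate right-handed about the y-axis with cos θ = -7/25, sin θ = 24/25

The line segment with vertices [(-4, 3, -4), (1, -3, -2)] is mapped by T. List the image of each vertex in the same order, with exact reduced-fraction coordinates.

T1 rotate right-handed about the x-axis with cos θ = 3/5, sin θ = -4/5: (-4, 3, -4) → (-4, -7/5, -24/5); (1, -3, -2) → (1, -17/5, 6/5)
T2 rotate right-handed about the y-axis with cos θ = -7/25, sin θ = 24/25: (-4, -7/5, -24/5) → (-436/125, -7/5, 648/125); (1, -17/5, 6/5) → (109/125, -17/5, -162/125)

image vertices: (-436/125, -7/5, 648/125), (109/125, -17/5, -162/125)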